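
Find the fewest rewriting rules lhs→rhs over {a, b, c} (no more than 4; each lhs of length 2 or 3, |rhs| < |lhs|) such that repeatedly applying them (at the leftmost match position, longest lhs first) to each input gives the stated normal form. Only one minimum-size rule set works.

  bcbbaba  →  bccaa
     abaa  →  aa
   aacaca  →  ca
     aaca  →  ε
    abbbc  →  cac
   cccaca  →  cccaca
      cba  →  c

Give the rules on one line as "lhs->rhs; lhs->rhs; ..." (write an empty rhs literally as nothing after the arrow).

aab->ca; aac->b; ba->; bb->a

  | bcbbaba => bcaaba => bccaa
  | abaa => aa
  | aacaca => baca => ca
  | aaca => ba => ε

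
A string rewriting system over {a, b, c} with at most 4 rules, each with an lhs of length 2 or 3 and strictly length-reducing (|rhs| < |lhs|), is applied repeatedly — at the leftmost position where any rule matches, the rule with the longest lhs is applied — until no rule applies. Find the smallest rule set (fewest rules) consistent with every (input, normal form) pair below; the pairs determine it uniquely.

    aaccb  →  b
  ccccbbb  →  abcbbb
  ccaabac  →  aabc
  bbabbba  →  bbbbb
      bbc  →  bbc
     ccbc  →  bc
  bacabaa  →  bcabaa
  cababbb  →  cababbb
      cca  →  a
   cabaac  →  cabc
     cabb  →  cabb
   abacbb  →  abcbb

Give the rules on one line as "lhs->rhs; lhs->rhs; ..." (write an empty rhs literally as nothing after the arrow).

ac->c; bba->bb; cc->; ccc->ab

  | aaccb => accb => ccb => b
  | ccccbbb => abcbbb
  | ccaabac => aabac => aabc
  | bbabbba => bbbbba => bbbbb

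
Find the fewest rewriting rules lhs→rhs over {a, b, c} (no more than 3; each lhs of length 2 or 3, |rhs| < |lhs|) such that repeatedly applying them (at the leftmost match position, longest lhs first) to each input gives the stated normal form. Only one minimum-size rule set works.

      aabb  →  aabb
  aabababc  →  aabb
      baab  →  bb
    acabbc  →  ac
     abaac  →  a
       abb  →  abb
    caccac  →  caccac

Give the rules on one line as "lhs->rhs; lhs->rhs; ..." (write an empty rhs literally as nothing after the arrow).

  | aabb
  | aabababc => aabbabc => aabbbc => aabb
  | baab => bab => bb
  | acabbc => acbc => ac

ba->b; bc->; cab->c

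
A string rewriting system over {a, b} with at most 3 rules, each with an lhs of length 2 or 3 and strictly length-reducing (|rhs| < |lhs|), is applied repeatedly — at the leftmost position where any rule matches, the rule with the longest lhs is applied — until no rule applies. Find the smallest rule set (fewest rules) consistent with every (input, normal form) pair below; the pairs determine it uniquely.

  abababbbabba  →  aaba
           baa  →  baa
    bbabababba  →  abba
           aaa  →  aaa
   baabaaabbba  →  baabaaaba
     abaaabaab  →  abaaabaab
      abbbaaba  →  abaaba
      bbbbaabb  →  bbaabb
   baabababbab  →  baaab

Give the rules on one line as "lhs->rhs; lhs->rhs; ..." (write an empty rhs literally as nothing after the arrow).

bab->; bbb->b

  | abababbbabba => aabbbabba => aababba => aaba
  | baa
  | bbabababba => bababba => abba
  | aaa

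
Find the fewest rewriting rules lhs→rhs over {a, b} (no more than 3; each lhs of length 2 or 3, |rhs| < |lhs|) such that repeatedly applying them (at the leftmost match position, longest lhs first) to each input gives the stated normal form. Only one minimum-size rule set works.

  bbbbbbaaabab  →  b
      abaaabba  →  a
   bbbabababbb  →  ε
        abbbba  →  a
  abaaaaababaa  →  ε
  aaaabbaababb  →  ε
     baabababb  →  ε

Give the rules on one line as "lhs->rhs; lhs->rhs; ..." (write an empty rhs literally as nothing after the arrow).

  | bbbbbbaaabab => bbbbaaabab => bbaaabab => aaabab => babab => bbab => ab => b
  | abaaabba => baaabba => bbabba => abba => bba => a
  | bbbabababbb => babababbb => bbababbb => ababbb => babbb => bbbb => bb => ε
  | abbbba => bbbba => bba => a

aa->b; ab->b; bb->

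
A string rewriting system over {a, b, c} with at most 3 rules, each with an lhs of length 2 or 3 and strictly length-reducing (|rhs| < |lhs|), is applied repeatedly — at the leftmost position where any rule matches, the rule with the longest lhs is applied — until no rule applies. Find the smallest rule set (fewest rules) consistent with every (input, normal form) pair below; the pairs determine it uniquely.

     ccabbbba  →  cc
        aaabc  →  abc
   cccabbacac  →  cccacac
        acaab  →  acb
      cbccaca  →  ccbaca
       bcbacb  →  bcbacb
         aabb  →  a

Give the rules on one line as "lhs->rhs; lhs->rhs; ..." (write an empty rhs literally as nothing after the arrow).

  | ccabbbba => ccaabba => ccbba => ccaa => cc
  | aaabc => abc
  | cccabbacac => cccaaacac => cccacac
  | acaab => acb

aa->; bb->a; bcc->cb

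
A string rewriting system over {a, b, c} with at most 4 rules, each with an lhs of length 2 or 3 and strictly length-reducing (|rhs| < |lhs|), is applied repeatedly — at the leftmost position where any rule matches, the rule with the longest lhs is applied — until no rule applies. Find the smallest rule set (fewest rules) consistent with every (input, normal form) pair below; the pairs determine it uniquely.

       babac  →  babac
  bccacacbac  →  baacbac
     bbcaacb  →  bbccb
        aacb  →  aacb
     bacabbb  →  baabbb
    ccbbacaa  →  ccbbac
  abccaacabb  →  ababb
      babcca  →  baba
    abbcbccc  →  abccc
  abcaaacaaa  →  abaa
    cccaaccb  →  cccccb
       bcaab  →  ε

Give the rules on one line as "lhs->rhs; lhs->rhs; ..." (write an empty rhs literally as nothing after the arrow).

bcb->; ca->a; caa->c

  | babac
  | bccacacbac => bcacacbac => bacacbac => baacbac
  | bbcaacb => bbccb
  | aacb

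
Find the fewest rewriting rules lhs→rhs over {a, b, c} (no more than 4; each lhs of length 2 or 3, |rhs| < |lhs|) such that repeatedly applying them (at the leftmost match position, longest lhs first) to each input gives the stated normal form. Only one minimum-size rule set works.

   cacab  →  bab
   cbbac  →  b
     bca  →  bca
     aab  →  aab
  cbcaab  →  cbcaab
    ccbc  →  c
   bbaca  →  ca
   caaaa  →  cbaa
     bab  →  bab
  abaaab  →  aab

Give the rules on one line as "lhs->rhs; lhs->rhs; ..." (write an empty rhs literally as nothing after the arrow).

  | cacab => ccab => bab
  | cbbac => cac => cc => b
  | bca
  | aab

aaa->ba; ac->c; bb->; cc->b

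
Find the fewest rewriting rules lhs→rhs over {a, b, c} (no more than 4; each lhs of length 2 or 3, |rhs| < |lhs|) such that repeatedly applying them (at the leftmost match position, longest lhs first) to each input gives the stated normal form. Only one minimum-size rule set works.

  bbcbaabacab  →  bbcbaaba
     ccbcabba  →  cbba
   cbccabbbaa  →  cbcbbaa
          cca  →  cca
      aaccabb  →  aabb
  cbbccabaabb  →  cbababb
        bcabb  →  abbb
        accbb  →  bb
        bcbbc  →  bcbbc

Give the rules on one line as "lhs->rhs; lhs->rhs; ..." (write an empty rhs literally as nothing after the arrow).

acc->; bca->ab; cab->

  | bbcbaabacab => bbcbaaba
  | ccbcabba => ccabbba => cbba
  | cbccabbbaa => cbcbbaa
  | cca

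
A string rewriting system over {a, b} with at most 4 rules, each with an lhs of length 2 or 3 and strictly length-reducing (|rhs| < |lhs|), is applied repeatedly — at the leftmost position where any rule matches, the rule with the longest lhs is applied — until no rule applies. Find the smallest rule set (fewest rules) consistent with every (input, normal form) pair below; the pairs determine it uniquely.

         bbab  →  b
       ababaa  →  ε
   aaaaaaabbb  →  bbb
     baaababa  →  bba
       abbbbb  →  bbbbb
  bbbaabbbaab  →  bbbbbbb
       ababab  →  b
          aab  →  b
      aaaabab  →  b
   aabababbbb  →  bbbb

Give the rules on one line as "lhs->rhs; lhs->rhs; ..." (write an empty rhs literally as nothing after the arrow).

  | bbab => b
  | ababaa => babaa => aa => ε
  | aaaaaaabbb => baaaabbb => bbabbb => bbb
  | baaababa => bbbaba => bba

aa->; aaa->b; ab->b; bab->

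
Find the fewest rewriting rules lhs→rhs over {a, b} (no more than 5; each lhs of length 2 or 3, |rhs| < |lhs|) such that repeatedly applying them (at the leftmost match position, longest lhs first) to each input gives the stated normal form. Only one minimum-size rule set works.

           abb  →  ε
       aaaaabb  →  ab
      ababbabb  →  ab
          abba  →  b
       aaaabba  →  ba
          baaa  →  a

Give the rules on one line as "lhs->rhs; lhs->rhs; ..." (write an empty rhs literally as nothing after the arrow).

  | abb => aa => ε
  | aaaaabb => baabb => bbb => ab
  | ababbabb => ababb => ab
  | abba => aaa => b

aa->; aaa->b; bab->; bb->a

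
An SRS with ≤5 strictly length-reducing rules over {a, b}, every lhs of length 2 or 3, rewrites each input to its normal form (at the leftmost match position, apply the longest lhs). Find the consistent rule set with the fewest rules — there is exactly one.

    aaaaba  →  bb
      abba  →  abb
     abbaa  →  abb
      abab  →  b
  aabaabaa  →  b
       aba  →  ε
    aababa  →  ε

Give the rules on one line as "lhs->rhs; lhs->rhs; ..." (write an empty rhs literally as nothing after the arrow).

aa->b; aab->; aba->; ba->b

  | aaaaba => baaba => baba => bba => bb
  | abba => abb
  | abbaa => abba => abb
  | abab => b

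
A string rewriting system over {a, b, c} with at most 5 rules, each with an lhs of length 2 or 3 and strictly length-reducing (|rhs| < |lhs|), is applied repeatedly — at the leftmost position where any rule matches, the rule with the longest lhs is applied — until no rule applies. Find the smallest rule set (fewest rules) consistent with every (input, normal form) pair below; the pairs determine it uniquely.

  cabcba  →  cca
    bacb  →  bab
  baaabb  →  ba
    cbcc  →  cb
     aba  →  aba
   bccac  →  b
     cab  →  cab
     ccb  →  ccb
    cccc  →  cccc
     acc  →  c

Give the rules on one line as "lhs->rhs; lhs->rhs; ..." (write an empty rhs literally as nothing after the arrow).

  | cabcba => cabba => cca
  | bacb => bab
  | baaabb => baac => ba
  | cbcc => cbc => cb

abb->c; ac->; acb->ab; bc->b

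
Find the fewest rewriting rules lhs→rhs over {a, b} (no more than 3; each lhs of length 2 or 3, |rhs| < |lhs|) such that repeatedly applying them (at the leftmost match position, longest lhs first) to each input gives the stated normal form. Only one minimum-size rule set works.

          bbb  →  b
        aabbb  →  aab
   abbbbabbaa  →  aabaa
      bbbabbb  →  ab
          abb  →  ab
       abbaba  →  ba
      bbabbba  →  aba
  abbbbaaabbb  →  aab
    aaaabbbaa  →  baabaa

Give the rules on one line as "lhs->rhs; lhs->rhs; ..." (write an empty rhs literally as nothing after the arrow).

aaa->ba; bab->a; bb->b

  | bbb => bb => b
  | aabbb => aabb => aab
  | abbbbabbaa => abbbabbaa => abbabbaa => ababbaa => aabaa
  | bbbabbb => bbabbb => babbb => abb => ab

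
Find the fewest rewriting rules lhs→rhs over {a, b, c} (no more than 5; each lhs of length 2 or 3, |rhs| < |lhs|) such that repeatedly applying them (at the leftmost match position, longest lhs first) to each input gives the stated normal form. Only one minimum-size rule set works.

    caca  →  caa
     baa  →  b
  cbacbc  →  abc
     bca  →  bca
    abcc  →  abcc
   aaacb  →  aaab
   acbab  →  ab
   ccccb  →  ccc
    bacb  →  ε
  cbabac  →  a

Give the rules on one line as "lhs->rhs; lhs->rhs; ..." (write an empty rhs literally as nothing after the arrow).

ac->a; ba->; baa->b; cb->

  | caca => caa
  | baa => b
  | cbacbc => acbc => abc
  | bca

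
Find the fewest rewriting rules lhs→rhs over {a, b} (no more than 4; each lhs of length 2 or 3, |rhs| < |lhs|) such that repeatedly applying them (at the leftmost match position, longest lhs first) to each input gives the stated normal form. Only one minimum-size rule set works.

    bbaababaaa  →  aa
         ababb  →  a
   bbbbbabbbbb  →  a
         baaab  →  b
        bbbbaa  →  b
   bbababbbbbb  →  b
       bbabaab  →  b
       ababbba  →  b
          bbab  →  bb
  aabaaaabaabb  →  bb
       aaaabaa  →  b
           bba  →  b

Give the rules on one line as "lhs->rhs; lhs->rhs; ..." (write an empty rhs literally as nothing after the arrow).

ab->b; aba->ab; ba->; bbb->a

  | bbaababaaa => bababaaa => babaaa => baaa => aa
  | ababb => abbb => bbb => a
  | bbbbbabbbbb => abbabbbbb => bbabbbbb => bbbbbb => abbb => bbb => a
  | baaab => aab => ab => b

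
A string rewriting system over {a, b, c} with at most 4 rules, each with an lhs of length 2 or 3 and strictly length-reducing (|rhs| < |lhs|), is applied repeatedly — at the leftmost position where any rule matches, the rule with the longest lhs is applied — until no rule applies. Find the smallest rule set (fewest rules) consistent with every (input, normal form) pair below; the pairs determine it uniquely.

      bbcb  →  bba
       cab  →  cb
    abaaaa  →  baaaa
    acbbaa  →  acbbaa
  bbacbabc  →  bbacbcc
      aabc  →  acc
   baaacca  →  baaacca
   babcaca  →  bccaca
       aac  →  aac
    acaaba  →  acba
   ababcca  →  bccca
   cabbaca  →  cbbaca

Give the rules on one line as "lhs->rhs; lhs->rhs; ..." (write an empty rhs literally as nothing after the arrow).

ab->b; abc->cc; bcb->ba

  | bbcb => bba
  | cab => cb
  | abaaaa => baaaa
  | acbbaa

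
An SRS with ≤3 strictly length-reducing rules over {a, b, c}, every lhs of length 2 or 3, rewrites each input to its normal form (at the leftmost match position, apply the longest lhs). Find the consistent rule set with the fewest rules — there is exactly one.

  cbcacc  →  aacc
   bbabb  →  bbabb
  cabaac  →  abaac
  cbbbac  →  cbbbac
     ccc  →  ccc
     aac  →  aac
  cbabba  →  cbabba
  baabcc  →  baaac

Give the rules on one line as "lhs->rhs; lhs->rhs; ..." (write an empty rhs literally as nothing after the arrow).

bc->a; ca->a

  | cbcacc => caacc => aacc
  | bbabb
  | cabaac => abaac
  | cbbbac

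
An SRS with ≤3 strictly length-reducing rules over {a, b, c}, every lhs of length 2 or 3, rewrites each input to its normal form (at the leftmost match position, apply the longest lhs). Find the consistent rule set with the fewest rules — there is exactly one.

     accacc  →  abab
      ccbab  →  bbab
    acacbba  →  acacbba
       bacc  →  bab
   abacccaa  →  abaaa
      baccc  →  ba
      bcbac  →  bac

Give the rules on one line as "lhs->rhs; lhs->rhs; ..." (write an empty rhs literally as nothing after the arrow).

  | accacc => abacc => abab
  | ccbab => bbab
  | acacbba
  | bacc => bab

bc->; cc->b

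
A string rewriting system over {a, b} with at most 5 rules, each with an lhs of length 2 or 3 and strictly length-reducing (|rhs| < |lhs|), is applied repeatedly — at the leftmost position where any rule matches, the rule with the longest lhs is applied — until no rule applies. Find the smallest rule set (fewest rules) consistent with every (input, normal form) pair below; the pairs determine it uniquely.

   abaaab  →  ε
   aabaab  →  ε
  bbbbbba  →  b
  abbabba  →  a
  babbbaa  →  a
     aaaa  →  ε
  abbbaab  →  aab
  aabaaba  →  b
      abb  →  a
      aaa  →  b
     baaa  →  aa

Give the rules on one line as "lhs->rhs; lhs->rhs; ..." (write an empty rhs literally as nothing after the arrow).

aaa->b; ba->; bb->; bba->b

  | abaaab => aaab => bb => ε
  | aabaab => aaab => bb => ε
  | bbbbbba => bbbba => bba => b
  | abbabba => abbba => aba => a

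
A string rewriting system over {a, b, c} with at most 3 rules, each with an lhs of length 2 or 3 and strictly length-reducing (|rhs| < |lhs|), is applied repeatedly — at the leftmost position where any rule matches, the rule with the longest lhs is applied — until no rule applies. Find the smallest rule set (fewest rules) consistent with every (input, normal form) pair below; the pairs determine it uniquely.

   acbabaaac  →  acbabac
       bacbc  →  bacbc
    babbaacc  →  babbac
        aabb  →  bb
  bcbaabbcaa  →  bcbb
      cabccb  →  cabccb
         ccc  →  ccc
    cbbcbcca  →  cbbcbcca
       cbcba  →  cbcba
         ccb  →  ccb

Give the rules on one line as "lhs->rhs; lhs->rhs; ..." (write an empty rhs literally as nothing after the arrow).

aa->; aac->a; bca->a

  | acbabaaac => acbabac
  | bacbc
  | babbaacc => babbac
  | aabb => bb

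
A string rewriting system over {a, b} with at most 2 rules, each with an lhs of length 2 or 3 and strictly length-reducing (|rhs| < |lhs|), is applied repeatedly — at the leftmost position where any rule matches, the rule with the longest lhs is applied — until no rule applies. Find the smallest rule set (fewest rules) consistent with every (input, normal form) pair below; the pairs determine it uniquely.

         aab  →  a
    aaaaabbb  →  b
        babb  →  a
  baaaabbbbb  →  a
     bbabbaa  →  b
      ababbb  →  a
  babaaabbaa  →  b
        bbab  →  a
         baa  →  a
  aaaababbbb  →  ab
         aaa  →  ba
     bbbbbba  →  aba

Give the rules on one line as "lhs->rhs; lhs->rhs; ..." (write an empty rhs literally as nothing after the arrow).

aa->b; bb->a

  | aab => bb => a
  | aaaaabbb => baaabbb => bbabbb => aabbb => bbbb => abb => aa => b
  | babb => baa => bb => a
  | baaaabbbbb => bbaabbbbb => aaabbbbb => babbbbb => baabbb => bbbbb => abbb => aab => bb => a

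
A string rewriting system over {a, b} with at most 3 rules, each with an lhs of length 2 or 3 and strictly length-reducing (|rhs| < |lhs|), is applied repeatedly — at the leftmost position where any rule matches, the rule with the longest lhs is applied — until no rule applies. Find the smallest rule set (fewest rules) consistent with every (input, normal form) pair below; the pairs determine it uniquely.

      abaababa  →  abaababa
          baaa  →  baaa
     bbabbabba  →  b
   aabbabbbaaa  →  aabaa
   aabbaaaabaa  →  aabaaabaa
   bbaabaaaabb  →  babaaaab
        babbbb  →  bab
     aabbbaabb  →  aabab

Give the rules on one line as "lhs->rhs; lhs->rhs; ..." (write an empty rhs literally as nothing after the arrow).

  | abaababa
  | baaa
  | bbabbabba => bbbabba => bbabba => bbba => bba => b
  | aabbabbbaaa => aabbbbaaa => aabbbaaa => aabbaaa => aabaa

bb->b; bba->b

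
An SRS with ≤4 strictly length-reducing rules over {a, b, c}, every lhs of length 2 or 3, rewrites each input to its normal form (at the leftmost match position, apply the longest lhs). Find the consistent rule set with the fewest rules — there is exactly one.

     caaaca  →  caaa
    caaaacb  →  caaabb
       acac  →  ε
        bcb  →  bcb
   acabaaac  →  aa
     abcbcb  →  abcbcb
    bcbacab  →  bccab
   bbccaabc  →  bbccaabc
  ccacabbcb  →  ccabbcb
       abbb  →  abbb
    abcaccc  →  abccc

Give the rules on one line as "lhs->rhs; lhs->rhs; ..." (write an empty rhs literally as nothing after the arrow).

ac->; acb->bb; ba->

  | caaaca => caaa
  | caaaacb => caaabb
  | acac => ac => ε
  | bcb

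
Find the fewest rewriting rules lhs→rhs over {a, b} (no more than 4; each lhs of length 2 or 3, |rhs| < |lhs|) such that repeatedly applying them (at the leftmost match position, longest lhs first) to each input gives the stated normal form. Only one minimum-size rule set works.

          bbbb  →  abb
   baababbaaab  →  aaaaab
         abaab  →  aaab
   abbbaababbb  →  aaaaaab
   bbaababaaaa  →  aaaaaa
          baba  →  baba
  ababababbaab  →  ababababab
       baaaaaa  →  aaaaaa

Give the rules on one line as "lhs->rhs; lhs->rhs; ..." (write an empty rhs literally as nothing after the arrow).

baa->aa; bba->b; bbb->ab

  | bbbb => abb
  | baababbaaab => aababbaaab => aababaab => aabaaab => aaaaab
  | abaab => aaab
  | abbbaababbb => aabaababbb => aaaababbb => aaaabaab => aaaaaab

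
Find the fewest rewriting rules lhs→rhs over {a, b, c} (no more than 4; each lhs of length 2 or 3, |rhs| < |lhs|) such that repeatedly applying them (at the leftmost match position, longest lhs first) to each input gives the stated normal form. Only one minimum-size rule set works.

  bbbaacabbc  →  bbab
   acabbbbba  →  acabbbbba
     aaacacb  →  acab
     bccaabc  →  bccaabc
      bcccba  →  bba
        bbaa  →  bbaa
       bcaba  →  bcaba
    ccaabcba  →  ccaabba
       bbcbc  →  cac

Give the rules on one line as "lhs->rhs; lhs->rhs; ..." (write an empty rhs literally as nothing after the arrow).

  | bbbaacabbc => bbbcabbc => bcbabbc => bbabbc => bbacb => bbab
  | acabbbbba
  | aaacacb => acacb => acab
  | bccaabc

aac->c; bbc->cb; cb->b; cbb->ca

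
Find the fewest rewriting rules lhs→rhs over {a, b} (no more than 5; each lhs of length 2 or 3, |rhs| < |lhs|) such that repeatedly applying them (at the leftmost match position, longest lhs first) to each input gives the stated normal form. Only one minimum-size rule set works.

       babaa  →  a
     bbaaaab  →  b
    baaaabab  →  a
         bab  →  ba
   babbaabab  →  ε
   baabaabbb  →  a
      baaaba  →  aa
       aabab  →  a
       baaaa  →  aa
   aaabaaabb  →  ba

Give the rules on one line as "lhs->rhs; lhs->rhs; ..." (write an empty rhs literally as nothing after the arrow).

aaa->b; aab->; ab->a; bb->a

  | babaa => baaa => bb => a
  | bbaaaab => aaaaab => baab => b
  | baaaabab => bbabab => aabab => ab => a
  | bab => ba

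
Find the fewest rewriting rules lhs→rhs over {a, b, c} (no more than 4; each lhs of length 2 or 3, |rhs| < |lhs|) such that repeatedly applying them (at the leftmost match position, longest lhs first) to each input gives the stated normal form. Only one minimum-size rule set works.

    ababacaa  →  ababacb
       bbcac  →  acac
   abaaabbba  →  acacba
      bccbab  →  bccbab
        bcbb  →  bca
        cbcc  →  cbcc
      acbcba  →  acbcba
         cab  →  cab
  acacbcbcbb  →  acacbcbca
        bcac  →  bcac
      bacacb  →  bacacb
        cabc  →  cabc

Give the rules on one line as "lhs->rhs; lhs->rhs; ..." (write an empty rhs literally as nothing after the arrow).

  | ababacaa => ababacb
  | bbcac => acac
  | abaaabbba => abbabbba => acabbba => acacba
  | bccbab

aa->b; abb->ac; bb->a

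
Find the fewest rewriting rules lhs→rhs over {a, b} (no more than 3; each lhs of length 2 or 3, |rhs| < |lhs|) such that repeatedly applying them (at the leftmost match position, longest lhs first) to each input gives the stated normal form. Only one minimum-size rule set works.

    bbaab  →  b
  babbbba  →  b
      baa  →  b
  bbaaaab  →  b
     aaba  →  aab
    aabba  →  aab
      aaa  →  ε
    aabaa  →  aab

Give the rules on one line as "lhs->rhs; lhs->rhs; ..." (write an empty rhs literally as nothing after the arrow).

  | bbaab => baab => bab => bb => b
  | babbbba => bbbbba => bbbba => bbba => bba => ba => b
  | baa => ba => b
  | bbaaaab => baaaab => baaab => baab => bab => bb => b

aaa->; ba->b; bb->b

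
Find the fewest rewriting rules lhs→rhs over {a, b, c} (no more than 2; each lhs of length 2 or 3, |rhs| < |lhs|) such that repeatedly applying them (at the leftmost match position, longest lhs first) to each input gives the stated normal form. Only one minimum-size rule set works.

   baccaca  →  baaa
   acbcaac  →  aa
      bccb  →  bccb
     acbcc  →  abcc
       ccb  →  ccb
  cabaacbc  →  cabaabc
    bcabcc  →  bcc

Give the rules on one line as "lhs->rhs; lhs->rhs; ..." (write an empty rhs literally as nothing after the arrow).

  | baccaca => bacaca => baaca => baaa
  | acbcaac => abcaac => aac => aa
  | bccb
  | acbcc => abcc

ac->a; bca->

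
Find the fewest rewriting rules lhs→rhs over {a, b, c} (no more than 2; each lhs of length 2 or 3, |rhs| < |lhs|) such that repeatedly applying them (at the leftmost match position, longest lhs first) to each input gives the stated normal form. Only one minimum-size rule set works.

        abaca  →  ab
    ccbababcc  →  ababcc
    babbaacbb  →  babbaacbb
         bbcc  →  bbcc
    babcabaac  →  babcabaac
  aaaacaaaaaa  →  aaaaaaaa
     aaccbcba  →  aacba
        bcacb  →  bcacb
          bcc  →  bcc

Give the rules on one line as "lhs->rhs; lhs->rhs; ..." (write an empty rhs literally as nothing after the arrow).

aca->; ccb->

  | abaca => ab
  | ccbababcc => ababcc
  | babbaacbb
  | bbcc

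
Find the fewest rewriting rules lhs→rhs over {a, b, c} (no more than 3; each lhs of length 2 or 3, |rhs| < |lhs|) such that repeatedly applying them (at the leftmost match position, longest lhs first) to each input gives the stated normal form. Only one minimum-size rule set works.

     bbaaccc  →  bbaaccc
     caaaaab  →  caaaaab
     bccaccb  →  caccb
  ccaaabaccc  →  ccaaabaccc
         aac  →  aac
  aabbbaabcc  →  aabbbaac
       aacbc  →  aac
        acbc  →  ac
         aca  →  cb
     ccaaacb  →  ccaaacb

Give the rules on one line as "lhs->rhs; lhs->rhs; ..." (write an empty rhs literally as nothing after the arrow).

  | bbaaccc
  | caaaaab
  | bccaccb => caccb
  | ccaaabaccc

aca->cb; bc->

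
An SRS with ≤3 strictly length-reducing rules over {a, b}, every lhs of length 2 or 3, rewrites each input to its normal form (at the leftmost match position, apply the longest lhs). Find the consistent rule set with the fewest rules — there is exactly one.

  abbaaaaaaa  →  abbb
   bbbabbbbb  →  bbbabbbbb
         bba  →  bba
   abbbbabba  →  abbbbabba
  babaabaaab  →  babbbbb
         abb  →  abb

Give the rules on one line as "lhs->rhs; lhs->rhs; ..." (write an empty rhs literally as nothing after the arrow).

  | abbaaaaaaa => abbaaaaaa => abbaaaaa => abbaaaa => abbaaa => abbaa => abbb
  | bbbabbbbb
  | bba
  | abbbbabba

aa->b; aaa->aa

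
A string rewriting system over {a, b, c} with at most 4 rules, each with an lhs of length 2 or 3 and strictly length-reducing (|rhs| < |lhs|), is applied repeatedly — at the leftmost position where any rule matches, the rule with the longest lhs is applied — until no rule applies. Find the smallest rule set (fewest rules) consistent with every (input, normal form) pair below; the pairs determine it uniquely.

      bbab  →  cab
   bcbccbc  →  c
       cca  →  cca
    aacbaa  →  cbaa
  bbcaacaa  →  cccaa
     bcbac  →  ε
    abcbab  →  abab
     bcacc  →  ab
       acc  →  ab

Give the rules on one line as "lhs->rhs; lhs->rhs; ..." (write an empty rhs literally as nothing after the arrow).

ac->c; acc->ab; bb->c; bc->

  | bbab => cab
  | bcbccbc => bccbc => cbc => c
  | cca
  | aacbaa => acbaa => cbaa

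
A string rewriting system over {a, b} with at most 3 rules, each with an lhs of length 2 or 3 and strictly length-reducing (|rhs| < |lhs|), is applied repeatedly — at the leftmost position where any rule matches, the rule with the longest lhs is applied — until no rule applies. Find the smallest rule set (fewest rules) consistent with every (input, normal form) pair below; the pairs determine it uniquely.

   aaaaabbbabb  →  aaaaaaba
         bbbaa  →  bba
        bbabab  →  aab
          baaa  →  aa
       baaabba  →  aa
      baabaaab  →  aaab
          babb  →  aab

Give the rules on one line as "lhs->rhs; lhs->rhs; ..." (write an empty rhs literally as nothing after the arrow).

abb->ba; baa->a; bab->aa

  | aaaaabbbabb => aaaabababb => aaaaaaabb => aaaaaaba
  | bbbaa => bba
  | bbabab => baaab => aab
  | baaa => aa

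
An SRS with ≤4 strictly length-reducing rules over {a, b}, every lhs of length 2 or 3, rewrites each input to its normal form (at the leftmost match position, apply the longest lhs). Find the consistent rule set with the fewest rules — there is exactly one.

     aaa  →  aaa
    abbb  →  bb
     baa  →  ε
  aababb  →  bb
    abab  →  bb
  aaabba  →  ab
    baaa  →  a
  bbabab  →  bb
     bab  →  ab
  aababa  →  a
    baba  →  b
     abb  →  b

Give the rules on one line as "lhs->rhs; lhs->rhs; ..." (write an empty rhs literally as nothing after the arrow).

  | aaa
  | abbb => bb
  | baa => ε
  | aababb => abbb => bb

aba->b; abb->b; ba->a; baa->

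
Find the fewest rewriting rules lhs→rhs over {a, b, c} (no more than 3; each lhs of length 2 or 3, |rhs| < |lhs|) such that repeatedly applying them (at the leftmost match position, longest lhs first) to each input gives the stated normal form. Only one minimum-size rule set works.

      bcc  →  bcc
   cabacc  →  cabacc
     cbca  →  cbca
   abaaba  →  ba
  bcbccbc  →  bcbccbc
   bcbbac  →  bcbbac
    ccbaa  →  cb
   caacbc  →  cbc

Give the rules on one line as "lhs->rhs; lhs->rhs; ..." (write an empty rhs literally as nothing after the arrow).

  | bcc
  | cabacc
  | cbca
  | abaaba => aacba => ba

aac->; baa->ac; cac->b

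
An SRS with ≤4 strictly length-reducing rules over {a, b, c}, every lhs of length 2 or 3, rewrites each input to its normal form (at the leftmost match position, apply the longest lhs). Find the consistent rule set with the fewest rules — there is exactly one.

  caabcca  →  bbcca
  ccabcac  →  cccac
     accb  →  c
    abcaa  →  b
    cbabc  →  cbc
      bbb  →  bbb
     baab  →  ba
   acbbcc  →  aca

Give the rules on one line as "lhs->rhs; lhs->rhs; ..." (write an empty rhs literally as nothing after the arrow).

ab->; acc->ca; caa->b; cbb->a

  | caabcca => bbcca
  | ccabcac => cccac
  | accb => cab => c
  | abcaa => caa => b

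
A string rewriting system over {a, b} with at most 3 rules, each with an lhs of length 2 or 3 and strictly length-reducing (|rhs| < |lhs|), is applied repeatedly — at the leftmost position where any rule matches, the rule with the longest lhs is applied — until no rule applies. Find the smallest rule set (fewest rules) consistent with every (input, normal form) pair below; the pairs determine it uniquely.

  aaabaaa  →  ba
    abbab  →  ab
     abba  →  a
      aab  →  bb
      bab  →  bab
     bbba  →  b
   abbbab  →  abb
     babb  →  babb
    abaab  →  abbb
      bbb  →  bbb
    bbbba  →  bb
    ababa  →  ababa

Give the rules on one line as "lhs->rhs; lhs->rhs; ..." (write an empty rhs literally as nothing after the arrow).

aa->b; bba->

  | aaabaaa => babaaa => babba => ba
  | abbab => ab
  | abba => a
  | aab => bb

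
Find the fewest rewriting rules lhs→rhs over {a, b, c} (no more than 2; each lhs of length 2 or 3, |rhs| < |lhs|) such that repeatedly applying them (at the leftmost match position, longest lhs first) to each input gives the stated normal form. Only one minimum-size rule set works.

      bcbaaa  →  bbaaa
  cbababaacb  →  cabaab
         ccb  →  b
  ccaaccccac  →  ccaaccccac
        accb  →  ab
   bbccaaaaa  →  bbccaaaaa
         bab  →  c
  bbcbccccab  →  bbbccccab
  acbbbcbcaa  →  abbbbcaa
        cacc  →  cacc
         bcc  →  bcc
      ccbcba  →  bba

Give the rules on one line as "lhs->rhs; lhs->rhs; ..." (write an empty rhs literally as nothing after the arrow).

  | bcbaaa => bbaaa
  | cbababaacb => bababaacb => cabaacb => cabaab
  | ccb => cb => b
  | ccaaccccac

bab->c; cb->b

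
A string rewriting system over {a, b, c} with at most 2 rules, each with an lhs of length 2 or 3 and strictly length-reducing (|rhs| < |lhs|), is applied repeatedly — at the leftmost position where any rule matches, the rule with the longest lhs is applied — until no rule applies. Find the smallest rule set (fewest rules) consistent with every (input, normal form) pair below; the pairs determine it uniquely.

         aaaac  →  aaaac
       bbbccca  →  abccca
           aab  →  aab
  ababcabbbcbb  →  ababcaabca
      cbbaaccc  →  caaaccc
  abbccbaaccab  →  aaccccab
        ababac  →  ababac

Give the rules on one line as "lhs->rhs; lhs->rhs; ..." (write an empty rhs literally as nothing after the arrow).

baa->; bb->a

  | aaaac
  | bbbccca => abccca
  | aab
  | ababcabbbcbb => ababcaabcbb => ababcaabca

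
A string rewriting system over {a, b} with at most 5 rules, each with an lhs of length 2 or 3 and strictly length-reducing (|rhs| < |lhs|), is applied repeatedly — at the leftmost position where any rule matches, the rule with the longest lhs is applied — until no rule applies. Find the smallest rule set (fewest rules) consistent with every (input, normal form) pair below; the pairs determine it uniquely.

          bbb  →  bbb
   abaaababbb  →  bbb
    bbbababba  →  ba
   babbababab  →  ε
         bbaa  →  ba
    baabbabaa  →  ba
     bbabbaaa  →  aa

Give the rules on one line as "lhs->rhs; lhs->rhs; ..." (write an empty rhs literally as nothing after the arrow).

aab->; ab->b; bab->; bba->ab

  | bbb
  | abaaababbb => baaababbb => baabbb => bbb
  | bbbababba => babbabba => babba => ba
  | babbababab => bababab => abab => bab => ε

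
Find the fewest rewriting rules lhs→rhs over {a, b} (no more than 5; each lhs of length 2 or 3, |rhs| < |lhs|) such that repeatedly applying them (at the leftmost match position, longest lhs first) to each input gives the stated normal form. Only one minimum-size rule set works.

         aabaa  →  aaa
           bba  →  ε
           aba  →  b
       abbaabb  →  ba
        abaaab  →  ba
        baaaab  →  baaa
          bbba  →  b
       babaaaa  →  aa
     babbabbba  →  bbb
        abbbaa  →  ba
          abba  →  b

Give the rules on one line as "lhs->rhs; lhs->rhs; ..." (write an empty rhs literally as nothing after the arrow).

  | aabaa => aaa
  | bba => ε
  | aba => b
  | abbaabb => abaabb => babb => bab => ba

aab->a; ab->a; aba->b; bba->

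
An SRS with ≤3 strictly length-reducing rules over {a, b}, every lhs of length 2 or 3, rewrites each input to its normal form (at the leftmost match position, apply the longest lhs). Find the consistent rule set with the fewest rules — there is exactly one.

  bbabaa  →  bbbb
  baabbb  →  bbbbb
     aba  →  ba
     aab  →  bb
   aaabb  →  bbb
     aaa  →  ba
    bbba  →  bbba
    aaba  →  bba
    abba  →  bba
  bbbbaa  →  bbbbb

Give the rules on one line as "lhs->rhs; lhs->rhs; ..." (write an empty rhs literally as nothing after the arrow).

aa->b; ab->b

  | bbabaa => bbbaa => bbbb
  | baabbb => bbbbb
  | aba => ba
  | aab => bb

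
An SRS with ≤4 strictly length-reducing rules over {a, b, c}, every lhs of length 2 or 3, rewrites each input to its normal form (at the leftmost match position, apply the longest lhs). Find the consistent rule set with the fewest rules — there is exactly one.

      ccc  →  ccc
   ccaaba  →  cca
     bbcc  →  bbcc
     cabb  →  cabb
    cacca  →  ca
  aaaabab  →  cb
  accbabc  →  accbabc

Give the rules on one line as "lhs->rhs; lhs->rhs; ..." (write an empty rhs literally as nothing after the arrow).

aaa->c; aba->; cac->

  | ccc
  | ccaaba => cca
  | bbcc
  | cabb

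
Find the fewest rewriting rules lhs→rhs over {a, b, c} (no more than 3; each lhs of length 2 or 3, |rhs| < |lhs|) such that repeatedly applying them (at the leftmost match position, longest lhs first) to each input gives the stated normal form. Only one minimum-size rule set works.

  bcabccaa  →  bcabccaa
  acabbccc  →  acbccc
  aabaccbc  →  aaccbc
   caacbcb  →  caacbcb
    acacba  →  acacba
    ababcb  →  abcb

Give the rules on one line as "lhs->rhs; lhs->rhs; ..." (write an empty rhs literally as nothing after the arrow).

aba->a; abb->b

  | bcabccaa
  | acabbccc => acbccc
  | aabaccbc => aaccbc
  | caacbcb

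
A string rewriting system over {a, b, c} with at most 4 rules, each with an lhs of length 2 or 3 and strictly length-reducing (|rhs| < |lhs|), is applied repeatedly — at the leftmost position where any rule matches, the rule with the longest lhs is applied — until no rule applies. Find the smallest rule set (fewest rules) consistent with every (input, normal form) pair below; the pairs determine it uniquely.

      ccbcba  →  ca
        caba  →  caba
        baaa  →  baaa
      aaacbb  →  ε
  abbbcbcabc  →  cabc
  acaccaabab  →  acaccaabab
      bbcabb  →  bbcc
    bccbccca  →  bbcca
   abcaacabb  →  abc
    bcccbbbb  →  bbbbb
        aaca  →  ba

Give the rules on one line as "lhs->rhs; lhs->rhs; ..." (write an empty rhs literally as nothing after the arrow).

aac->b; abb->c; cb->; ccc->bc

  | ccbcba => ccba => ca
  | caba
  | baaa
  | aaacbb => abbb => cb => ε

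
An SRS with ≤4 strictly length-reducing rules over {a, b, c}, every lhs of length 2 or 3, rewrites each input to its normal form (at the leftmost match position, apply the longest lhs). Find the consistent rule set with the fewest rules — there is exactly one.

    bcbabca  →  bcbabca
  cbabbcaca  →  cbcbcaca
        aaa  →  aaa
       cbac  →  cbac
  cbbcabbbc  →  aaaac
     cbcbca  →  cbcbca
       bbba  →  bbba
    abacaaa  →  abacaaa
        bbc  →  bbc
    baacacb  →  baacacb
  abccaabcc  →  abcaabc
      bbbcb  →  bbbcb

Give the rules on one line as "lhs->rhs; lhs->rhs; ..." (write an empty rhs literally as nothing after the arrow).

abb->cb; cbb->aa; cc->c

  | bcbabca
  | cbabbcaca => cbcbcaca
  | aaa
  | cbac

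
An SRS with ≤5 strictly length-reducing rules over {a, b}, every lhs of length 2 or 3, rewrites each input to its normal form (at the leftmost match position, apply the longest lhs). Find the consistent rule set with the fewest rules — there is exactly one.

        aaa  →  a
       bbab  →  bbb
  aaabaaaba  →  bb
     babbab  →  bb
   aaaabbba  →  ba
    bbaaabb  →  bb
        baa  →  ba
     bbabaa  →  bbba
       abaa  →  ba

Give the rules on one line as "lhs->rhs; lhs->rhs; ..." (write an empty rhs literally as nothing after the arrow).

  | aaa => aa => a
  | bbab => bbb
  | aaabaaaba => aabaaaba => abaaaba => baaba => baba => bb
  | babbab => bab => bb

aa->a; ab->b; aba->b; abb->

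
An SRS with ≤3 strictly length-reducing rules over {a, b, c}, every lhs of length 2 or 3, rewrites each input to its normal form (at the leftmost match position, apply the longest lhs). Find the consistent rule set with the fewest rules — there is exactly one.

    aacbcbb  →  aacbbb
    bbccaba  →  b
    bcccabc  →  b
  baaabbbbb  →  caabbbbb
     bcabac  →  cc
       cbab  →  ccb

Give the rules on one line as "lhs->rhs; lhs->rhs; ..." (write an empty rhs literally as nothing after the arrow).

ba->c; bc->b; bca->

  | aacbcbb => aacbbb
  | bbccaba => bbcaba => bba => bc => b
  | bcccabc => bccabc => bcabc => bc => b
  | baaabbbbb => caabbbbb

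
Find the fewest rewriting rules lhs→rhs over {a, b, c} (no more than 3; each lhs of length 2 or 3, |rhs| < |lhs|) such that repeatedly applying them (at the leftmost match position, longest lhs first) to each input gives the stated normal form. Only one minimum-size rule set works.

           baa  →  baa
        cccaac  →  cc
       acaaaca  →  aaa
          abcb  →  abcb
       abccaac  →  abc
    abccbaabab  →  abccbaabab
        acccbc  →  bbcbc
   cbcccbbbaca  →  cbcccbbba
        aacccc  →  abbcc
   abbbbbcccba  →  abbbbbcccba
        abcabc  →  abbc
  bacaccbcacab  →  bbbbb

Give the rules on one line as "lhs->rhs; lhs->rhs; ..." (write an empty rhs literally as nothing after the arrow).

acc->bb; ca->

  | baa
  | cccaac => ccac => cc
  | acaaaca => aaaca => aaa
  | abcb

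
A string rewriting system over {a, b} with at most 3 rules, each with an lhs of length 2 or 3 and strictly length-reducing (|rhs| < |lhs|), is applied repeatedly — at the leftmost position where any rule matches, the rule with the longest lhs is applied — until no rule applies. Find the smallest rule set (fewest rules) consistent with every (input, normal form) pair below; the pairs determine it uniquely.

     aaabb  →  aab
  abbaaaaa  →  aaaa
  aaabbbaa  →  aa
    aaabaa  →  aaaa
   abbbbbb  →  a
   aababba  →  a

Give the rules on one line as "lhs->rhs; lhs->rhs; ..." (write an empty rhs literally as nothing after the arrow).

  | aaabb => aab
  | abbaaaaa => baaaaa => aaaa
  | aaabbbaa => aabbaa => abaa => aa
  | aaabaa => aaaa

abb->b; ba->; bb->a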